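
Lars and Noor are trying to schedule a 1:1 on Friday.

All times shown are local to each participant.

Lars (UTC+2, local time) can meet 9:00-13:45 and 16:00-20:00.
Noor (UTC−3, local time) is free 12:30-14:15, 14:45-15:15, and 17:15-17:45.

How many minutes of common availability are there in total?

120 minutes

Lars → UTC: 07:00–11:45, 14:00–18:00.
Noor → UTC: 15:30–17:15, 17:45–18:15, 20:15–20:45.
Lars ∩ Noor: 15:30–17:15, 17:45–18:00.
Total common minutes: 105 + 15 = 120.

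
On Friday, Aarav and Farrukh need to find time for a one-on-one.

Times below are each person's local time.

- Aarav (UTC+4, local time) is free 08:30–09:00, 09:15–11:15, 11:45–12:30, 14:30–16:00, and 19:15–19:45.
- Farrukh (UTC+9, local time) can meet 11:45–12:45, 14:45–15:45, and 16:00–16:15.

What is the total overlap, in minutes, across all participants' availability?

Aarav → UTC: 04:30–05:00, 05:15–07:15, 07:45–08:30, 10:30–12:00, 15:15–15:45.
Farrukh → UTC: 02:45–03:45, 05:45–06:45, 07:00–07:15.
Aarav ∩ Farrukh: 05:45–06:45, 07:00–07:15.
Total common minutes: 60 + 15 = 75.

75 minutes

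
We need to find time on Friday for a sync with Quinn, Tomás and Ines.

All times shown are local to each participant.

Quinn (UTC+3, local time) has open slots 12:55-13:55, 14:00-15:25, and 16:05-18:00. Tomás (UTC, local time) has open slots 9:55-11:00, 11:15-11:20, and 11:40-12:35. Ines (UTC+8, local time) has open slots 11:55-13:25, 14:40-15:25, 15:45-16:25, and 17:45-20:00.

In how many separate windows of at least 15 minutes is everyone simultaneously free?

Quinn → UTC: 09:55–10:55, 11:00–12:25, 13:05–15:00.
Tomás → UTC: 09:55–11:00, 11:15–11:20, 11:40–12:35.
Ines → UTC: 03:55–05:25, 06:40–07:25, 07:45–08:25, 09:45–12:00.
Quinn ∩ Tomás: 09:55–10:55, 11:15–11:20, 11:40–12:25.
Quinn ∩ Tomás ∩ Ines: 09:55–10:55, 11:15–11:20, 11:40–12:00.
Windows ≥ 15 min: 09:55–10:55, 11:40–12:00.
That's 2 windows.

2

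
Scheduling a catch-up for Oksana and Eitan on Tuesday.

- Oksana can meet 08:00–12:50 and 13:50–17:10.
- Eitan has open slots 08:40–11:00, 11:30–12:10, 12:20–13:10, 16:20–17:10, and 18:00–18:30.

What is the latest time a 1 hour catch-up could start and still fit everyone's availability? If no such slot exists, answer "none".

10:00

Oksana ∩ Eitan: 08:40–11:00, 11:30–12:10, 12:20–12:50, 16:20–17:10.
Windows ≥ 60 min: 08:40–11:00.
Latest start in the last window 08:40–11:00 is 11:00 − 60 min = 10:00.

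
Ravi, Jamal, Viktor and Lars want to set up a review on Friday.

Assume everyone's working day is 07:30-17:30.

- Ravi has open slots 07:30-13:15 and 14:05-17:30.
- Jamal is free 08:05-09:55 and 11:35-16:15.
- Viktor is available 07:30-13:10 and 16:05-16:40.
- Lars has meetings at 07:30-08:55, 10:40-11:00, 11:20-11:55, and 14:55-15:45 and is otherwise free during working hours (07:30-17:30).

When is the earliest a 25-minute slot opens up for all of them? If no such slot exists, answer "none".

Lars free within 07:30–17:30: 08:55–10:40, 11:00–11:20, 11:55–14:55, 15:45–17:30.
Ravi ∩ Jamal: 08:05–09:55, 11:35–13:15, 14:05–16:15.
Ravi ∩ Jamal ∩ Viktor: 08:05–09:55, 11:35–13:10, 16:05–16:15.
Ravi ∩ Jamal ∩ Viktor ∩ Lars: 08:55–09:55, 11:55–13:10, 16:05–16:15.
Windows ≥ 25 min: 08:55–09:55, 11:55–13:10.
Earliest such window starts at 08:55.

08:55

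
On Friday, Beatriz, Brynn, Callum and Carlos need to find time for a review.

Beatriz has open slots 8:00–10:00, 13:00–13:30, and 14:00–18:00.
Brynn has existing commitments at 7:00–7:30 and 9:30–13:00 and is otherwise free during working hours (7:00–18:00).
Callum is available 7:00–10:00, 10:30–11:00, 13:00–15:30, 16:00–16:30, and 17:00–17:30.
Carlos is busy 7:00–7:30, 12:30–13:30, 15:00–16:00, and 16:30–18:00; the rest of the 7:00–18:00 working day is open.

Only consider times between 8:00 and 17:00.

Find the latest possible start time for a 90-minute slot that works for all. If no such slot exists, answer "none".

Brynn free within 07:00–18:00: 07:30–09:30, 13:00–18:00.
Carlos free within 07:00–18:00: 07:30–12:30, 13:30–15:00, 16:00–16:30.
Beatriz ∩ Brynn: 08:00–09:30, 13:00–13:30, 14:00–18:00.
Beatriz ∩ Brynn ∩ Callum: 08:00–09:30, 13:00–13:30, 14:00–15:30, 16:00–16:30, 17:00–17:30.
Beatriz ∩ Brynn ∩ Callum ∩ Carlos: 08:00–09:30, 14:00–15:00, 16:00–16:30.
Restricted to 08:00–17:00: 08:00–09:30, 14:00–15:00, 16:00–16:30.
Windows ≥ 90 min: 08:00–09:30.
Latest start in the last window 08:00–09:30 is 09:30 − 90 min = 08:00.

08:00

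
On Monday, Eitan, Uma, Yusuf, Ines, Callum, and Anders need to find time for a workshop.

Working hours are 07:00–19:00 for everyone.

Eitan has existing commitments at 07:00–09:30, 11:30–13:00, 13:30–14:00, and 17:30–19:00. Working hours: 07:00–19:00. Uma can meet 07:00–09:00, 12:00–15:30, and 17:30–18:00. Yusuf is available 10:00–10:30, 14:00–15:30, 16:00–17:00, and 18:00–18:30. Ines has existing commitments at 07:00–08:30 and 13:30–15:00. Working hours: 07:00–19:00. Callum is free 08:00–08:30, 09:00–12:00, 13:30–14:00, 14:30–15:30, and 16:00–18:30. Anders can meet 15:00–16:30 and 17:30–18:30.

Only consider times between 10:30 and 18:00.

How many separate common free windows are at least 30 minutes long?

1

Eitan free within 07:00–19:00: 09:30–11:30, 13:00–13:30, 14:00–17:30.
Ines free within 07:00–19:00: 08:30–13:30, 15:00–19:00.
Eitan ∩ Uma: 13:00–13:30, 14:00–15:30.
Eitan ∩ Uma ∩ Yusuf: 14:00–15:30.
Eitan ∩ Uma ∩ Yusuf ∩ Ines: 15:00–15:30.
Eitan ∩ Uma ∩ Yusuf ∩ Ines ∩ Callum: 15:00–15:30.
Eitan ∩ Uma ∩ Yusuf ∩ Ines ∩ Callum ∩ Anders: 15:00–15:30.
Restricted to 10:30–18:00: 15:00–15:30.
Windows ≥ 30 min: 15:00–15:30.
That's 1 window.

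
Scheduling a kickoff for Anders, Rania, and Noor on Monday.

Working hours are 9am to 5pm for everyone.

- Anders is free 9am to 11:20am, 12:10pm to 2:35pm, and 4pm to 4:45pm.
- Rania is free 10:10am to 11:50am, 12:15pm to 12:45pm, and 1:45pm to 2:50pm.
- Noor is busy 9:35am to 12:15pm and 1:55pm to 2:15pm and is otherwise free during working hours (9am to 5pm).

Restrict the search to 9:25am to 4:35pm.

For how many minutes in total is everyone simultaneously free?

Noor free within 09:00–17:00: 09:00–09:35, 12:15–13:55, 14:15–17:00.
Anders ∩ Rania: 10:10–11:20, 12:15–12:45, 13:45–14:35.
Anders ∩ Rania ∩ Noor: 12:15–12:45, 13:45–13:55, 14:15–14:35.
Restricted to 09:25–16:35: 12:15–12:45, 13:45–13:55, 14:15–14:35.
Total common minutes: 30 + 10 + 20 = 60.

60 minutes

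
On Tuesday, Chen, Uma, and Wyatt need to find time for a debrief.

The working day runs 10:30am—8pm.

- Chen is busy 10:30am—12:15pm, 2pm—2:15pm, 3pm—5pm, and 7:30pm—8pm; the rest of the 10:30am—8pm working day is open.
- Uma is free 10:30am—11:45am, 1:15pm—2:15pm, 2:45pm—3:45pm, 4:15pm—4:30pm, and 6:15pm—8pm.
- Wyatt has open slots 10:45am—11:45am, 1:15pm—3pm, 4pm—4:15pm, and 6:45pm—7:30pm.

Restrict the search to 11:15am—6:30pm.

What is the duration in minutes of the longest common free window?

45 minutes

Chen free within 10:30–20:00: 12:15–14:00, 14:15–15:00, 17:00–19:30.
Chen ∩ Uma: 13:15–14:00, 14:45–15:00, 18:15–19:30.
Chen ∩ Uma ∩ Wyatt: 13:15–14:00, 14:45–15:00, 18:45–19:30.
Restricted to 11:15–18:30: 13:15–14:00, 14:45–15:00.
Common window lengths: 45, 15 min; longest is 45.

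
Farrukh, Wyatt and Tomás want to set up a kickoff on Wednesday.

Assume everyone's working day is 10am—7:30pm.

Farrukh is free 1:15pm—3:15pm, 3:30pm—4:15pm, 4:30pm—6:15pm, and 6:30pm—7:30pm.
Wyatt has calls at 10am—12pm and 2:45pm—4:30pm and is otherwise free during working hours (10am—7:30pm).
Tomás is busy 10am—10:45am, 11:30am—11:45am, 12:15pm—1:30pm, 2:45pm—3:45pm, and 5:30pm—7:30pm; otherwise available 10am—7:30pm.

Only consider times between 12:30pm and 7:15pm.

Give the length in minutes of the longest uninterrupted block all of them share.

Wyatt free within 10:00–19:30: 12:00–14:45, 16:30–19:30.
Tomás free within 10:00–19:30: 10:45–11:30, 11:45–12:15, 13:30–14:45, 15:45–17:30.
Farrukh ∩ Wyatt: 13:15–14:45, 16:30–18:15, 18:30–19:30.
Farrukh ∩ Wyatt ∩ Tomás: 13:30–14:45, 16:30–17:30.
Restricted to 12:30–19:15: 13:30–14:45, 16:30–17:30.
Common window lengths: 75, 60 min; longest is 75.

75 minutes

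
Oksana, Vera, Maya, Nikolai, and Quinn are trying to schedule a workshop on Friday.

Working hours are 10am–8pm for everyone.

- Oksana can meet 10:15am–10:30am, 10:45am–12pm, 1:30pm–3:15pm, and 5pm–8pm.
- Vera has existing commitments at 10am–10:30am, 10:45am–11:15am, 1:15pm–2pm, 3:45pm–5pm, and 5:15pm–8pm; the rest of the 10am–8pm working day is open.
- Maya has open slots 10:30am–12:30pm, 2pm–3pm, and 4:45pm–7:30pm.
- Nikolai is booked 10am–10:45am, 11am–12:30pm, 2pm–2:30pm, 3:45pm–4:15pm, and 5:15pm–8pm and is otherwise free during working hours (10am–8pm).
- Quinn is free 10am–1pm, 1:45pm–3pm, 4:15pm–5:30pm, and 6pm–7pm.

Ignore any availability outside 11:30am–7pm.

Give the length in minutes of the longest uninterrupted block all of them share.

Vera free within 10:00–20:00: 10:30–10:45, 11:15–13:15, 14:00–15:45, 17:00–17:15.
Nikolai free within 10:00–20:00: 10:45–11:00, 12:30–14:00, 14:30–15:45, 16:15–17:15.
Oksana ∩ Vera: 11:15–12:00, 14:00–15:15, 17:00–17:15.
Oksana ∩ Vera ∩ Maya: 11:15–12:00, 14:00–15:00, 17:00–17:15.
Oksana ∩ Vera ∩ Maya ∩ Nikolai: 14:30–15:00, 17:00–17:15.
Oksana ∩ Vera ∩ Maya ∩ Nikolai ∩ Quinn: 14:30–15:00, 17:00–17:15.
Restricted to 11:30–19:00: 14:30–15:00, 17:00–17:15.
Common window lengths: 30, 15 min; longest is 30.

30 minutes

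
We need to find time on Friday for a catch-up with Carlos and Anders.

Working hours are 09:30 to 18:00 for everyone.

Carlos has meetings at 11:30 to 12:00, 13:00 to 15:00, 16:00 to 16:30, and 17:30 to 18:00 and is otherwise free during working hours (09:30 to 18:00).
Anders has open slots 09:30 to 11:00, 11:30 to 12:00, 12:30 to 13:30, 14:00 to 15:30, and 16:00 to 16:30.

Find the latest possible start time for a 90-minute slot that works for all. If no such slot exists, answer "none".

09:30

Carlos free within 09:30–18:00: 09:30–11:30, 12:00–13:00, 15:00–16:00, 16:30–17:30.
Carlos ∩ Anders: 09:30–11:00, 12:30–13:00, 15:00–15:30.
Windows ≥ 90 min: 09:30–11:00.
Latest start in the last window 09:30–11:00 is 11:00 − 90 min = 09:30.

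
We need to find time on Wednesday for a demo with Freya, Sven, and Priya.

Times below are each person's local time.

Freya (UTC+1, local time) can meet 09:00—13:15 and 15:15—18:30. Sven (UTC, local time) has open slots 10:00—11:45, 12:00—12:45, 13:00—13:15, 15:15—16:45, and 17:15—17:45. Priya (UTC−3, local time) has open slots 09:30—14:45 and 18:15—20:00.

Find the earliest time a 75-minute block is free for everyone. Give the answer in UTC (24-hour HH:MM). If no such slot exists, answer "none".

15:15

Freya → UTC: 08:00–12:15, 14:15–17:30.
Sven → UTC: 10:00–11:45, 12:00–12:45, 13:00–13:15, 15:15–16:45, 17:15–17:45.
Priya → UTC: 12:30–17:45, 21:15–23:00.
Freya ∩ Sven: 10:00–11:45, 12:00–12:15, 15:15–16:45, 17:15–17:30.
Freya ∩ Sven ∩ Priya: 15:15–16:45, 17:15–17:30.
Windows ≥ 75 min: 15:15–16:45.
Earliest such window starts at 15:15.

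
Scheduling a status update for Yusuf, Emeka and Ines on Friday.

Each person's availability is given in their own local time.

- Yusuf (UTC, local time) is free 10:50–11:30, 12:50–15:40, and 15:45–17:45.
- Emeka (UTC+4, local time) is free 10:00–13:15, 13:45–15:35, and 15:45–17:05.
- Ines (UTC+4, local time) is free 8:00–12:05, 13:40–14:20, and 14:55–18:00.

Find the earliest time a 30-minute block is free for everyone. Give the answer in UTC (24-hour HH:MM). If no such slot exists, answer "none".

10:55

Yusuf → UTC: 10:50–11:30, 12:50–15:40, 15:45–17:45.
Emeka → UTC: 06:00–09:15, 09:45–11:35, 11:45–13:05.
Ines → UTC: 04:00–08:05, 09:40–10:20, 10:55–14:00.
Yusuf ∩ Emeka: 10:50–11:30, 12:50–13:05.
Yusuf ∩ Emeka ∩ Ines: 10:55–11:30, 12:50–13:05.
Windows ≥ 30 min: 10:55–11:30.
Earliest such window starts at 10:55.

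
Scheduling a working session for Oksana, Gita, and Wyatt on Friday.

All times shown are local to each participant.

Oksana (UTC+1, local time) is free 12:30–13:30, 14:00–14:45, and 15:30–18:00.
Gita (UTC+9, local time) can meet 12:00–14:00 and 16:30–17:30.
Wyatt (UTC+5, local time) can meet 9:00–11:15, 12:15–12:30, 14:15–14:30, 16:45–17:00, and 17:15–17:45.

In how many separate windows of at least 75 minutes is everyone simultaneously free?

0

Oksana → UTC: 11:30–12:30, 13:00–13:45, 14:30–17:00.
Gita → UTC: 03:00–05:00, 07:30–08:30.
Wyatt → UTC: 04:00–06:15, 07:15–07:30, 09:15–09:30, 11:45–12:00, 12:15–12:45.
Oksana ∩ Gita: (none).
Oksana ∩ Gita ∩ Wyatt: (none).
Windows ≥ 75 min: (none).
That's 0 windows.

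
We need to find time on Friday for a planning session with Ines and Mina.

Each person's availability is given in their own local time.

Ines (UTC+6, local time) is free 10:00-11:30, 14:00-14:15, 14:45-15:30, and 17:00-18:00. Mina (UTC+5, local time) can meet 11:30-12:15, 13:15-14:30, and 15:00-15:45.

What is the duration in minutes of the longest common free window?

45 minutes

Ines → UTC: 04:00–05:30, 08:00–08:15, 08:45–09:30, 11:00–12:00.
Mina → UTC: 06:30–07:15, 08:15–09:30, 10:00–10:45.
Ines ∩ Mina: 08:45–09:30.
Single common window of 45 minutes.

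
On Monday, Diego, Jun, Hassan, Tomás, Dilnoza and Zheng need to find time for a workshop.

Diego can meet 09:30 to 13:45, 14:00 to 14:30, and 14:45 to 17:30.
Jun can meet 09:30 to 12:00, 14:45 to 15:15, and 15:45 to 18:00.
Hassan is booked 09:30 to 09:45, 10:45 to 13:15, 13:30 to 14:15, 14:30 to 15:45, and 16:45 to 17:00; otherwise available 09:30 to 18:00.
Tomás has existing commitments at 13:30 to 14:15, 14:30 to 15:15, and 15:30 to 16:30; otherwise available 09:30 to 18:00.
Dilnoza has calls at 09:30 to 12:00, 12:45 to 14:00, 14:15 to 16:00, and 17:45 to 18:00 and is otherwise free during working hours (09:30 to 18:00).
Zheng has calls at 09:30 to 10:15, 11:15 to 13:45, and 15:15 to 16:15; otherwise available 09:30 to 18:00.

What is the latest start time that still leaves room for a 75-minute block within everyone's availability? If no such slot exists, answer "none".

Hassan free within 09:30–18:00: 09:45–10:45, 13:15–13:30, 14:15–14:30, 15:45–16:45, 17:00–18:00.
Tomás free within 09:30–18:00: 09:30–13:30, 14:15–14:30, 15:15–15:30, 16:30–18:00.
Dilnoza free within 09:30–18:00: 12:00–12:45, 14:00–14:15, 16:00–17:45.
Zheng free within 09:30–18:00: 10:15–11:15, 13:45–15:15, 16:15–18:00.
Diego ∩ Jun: 09:30–12:00, 14:45–15:15, 15:45–17:30.
Diego ∩ Jun ∩ Hassan: 09:45–10:45, 15:45–16:45, 17:00–17:30.
Diego ∩ Jun ∩ Hassan ∩ Tomás: 09:45–10:45, 16:30–16:45, 17:00–17:30.
Diego ∩ Jun ∩ Hassan ∩ Tomás ∩ Dilnoza: 16:30–16:45, 17:00–17:30.
Diego ∩ Jun ∩ Hassan ∩ Tomás ∩ Dilnoza ∩ Zheng: 16:30–16:45, 17:00–17:30.
Windows ≥ 75 min: (none).

none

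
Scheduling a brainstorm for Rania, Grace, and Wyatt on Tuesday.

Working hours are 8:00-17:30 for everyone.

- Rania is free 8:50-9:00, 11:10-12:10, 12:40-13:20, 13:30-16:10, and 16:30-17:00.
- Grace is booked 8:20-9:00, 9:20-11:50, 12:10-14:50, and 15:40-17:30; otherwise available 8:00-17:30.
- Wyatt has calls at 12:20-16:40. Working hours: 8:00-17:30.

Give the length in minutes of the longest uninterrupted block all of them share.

20 minutes

Grace free within 08:00–17:30: 08:00–08:20, 09:00–09:20, 11:50–12:10, 14:50–15:40.
Wyatt free within 08:00–17:30: 08:00–12:20, 16:40–17:30.
Rania ∩ Grace: 11:50–12:10, 14:50–15:40.
Rania ∩ Grace ∩ Wyatt: 11:50–12:10.
Single common window of 20 minutes.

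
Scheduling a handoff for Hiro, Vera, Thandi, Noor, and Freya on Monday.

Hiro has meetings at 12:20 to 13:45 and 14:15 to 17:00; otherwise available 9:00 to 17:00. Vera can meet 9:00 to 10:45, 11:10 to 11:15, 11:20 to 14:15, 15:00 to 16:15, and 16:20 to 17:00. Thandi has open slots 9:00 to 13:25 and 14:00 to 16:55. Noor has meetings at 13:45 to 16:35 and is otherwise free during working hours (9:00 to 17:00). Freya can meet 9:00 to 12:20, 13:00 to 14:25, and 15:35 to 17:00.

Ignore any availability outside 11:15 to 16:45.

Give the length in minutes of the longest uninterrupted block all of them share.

Hiro free within 09:00–17:00: 09:00–12:20, 13:45–14:15.
Noor free within 09:00–17:00: 09:00–13:45, 16:35–17:00.
Hiro ∩ Vera: 09:00–10:45, 11:10–11:15, 11:20–12:20, 13:45–14:15.
Hiro ∩ Vera ∩ Thandi: 09:00–10:45, 11:10–11:15, 11:20–12:20, 14:00–14:15.
Hiro ∩ Vera ∩ Thandi ∩ Noor: 09:00–10:45, 11:10–11:15, 11:20–12:20.
Hiro ∩ Vera ∩ Thandi ∩ Noor ∩ Freya: 09:00–10:45, 11:10–11:15, 11:20–12:20.
Restricted to 11:15–16:45: 11:20–12:20.
Single common window of 60 minutes.

60 minutes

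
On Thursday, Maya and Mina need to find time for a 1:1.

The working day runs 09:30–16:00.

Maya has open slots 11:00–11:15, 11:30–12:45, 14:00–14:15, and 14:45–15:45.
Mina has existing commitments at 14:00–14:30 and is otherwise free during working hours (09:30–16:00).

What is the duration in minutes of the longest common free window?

75 minutes

Mina free within 09:30–16:00: 09:30–14:00, 14:30–16:00.
Maya ∩ Mina: 11:00–11:15, 11:30–12:45, 14:45–15:45.
Common window lengths: 15, 75, 60 min; longest is 75.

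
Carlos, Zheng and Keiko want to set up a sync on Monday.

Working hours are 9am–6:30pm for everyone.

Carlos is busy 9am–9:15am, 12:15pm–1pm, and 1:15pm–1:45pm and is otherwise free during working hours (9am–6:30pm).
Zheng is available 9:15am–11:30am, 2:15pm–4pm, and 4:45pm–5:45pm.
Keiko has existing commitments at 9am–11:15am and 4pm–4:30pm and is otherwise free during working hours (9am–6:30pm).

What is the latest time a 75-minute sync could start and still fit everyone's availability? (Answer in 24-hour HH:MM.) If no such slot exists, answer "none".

14:45

Carlos free within 09:00–18:30: 09:15–12:15, 13:00–13:15, 13:45–18:30.
Keiko free within 09:00–18:30: 11:15–16:00, 16:30–18:30.
Carlos ∩ Zheng: 09:15–11:30, 14:15–16:00, 16:45–17:45.
Carlos ∩ Zheng ∩ Keiko: 11:15–11:30, 14:15–16:00, 16:45–17:45.
Windows ≥ 75 min: 14:15–16:00.
Latest start in the last window 14:15–16:00 is 16:00 − 75 min = 14:45.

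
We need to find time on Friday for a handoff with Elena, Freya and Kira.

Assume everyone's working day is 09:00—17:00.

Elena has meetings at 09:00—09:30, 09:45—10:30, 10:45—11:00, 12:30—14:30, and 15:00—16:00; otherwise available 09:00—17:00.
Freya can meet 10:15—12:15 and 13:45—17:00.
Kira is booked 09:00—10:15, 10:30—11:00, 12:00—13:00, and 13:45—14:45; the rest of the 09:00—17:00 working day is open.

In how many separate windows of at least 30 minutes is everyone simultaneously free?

Elena free within 09:00–17:00: 09:30–09:45, 10:30–10:45, 11:00–12:30, 14:30–15:00, 16:00–17:00.
Kira free within 09:00–17:00: 10:15–10:30, 11:00–12:00, 13:00–13:45, 14:45–17:00.
Elena ∩ Freya: 10:30–10:45, 11:00–12:15, 14:30–15:00, 16:00–17:00.
Elena ∩ Freya ∩ Kira: 11:00–12:00, 14:45–15:00, 16:00–17:00.
Windows ≥ 30 min: 11:00–12:00, 16:00–17:00.
That's 2 windows.

2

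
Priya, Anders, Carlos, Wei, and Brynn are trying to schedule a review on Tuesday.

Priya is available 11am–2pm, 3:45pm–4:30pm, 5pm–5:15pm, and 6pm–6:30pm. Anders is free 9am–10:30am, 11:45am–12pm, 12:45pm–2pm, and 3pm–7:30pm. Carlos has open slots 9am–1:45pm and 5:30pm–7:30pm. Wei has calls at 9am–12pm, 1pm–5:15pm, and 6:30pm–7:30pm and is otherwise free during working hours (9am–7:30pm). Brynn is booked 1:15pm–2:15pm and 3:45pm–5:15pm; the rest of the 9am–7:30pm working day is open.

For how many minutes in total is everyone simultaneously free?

45 minutes

Wei free within 09:00–19:30: 12:00–13:00, 17:15–18:30.
Brynn free within 09:00–19:30: 09:00–13:15, 14:15–15:45, 17:15–19:30.
Priya ∩ Anders: 11:45–12:00, 12:45–14:00, 15:45–16:30, 17:00–17:15, 18:00–18:30.
Priya ∩ Anders ∩ Carlos: 11:45–12:00, 12:45–13:45, 18:00–18:30.
Priya ∩ Anders ∩ Carlos ∩ Wei: 12:45–13:00, 18:00–18:30.
Priya ∩ Anders ∩ Carlos ∩ Wei ∩ Brynn: 12:45–13:00, 18:00–18:30.
Total common minutes: 15 + 30 = 45.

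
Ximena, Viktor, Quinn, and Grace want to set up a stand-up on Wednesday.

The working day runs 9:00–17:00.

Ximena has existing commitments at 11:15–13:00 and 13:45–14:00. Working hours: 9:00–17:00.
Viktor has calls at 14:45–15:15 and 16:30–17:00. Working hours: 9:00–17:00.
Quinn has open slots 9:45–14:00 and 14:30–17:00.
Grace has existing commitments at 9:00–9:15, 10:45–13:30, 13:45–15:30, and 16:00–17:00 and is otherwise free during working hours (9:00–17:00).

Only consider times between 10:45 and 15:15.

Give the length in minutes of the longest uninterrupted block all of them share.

15 minutes

Ximena free within 09:00–17:00: 09:00–11:15, 13:00–13:45, 14:00–17:00.
Viktor free within 09:00–17:00: 09:00–14:45, 15:15–16:30.
Grace free within 09:00–17:00: 09:15–10:45, 13:30–13:45, 15:30–16:00.
Ximena ∩ Viktor: 09:00–11:15, 13:00–13:45, 14:00–14:45, 15:15–16:30.
Ximena ∩ Viktor ∩ Quinn: 09:45–11:15, 13:00–13:45, 14:30–14:45, 15:15–16:30.
Ximena ∩ Viktor ∩ Quinn ∩ Grace: 09:45–10:45, 13:30–13:45, 15:30–16:00.
Restricted to 10:45–15:15: 13:30–13:45.
Single common window of 15 minutes.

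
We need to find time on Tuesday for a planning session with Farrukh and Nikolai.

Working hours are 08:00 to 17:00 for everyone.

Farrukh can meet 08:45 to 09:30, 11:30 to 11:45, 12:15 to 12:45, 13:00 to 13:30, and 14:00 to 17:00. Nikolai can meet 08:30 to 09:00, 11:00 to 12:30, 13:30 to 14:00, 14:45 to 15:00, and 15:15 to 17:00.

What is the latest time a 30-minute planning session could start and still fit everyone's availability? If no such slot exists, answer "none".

16:30

Farrukh ∩ Nikolai: 08:45–09:00, 11:30–11:45, 12:15–12:30, 14:45–15:00, 15:15–17:00.
Windows ≥ 30 min: 15:15–17:00.
Latest start in the last window 15:15–17:00 is 17:00 − 30 min = 16:30.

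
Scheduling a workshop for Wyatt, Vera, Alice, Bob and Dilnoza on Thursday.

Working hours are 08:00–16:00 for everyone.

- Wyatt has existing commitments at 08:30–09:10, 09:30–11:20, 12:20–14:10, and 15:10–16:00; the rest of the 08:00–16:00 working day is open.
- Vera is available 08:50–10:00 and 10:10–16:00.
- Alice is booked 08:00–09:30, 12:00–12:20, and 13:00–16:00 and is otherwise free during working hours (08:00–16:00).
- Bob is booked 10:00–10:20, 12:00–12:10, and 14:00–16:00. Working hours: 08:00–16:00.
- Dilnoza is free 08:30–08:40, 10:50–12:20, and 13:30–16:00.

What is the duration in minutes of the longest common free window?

40 minutes

Wyatt free within 08:00–16:00: 08:00–08:30, 09:10–09:30, 11:20–12:20, 14:10–15:10.
Alice free within 08:00–16:00: 09:30–12:00, 12:20–13:00.
Bob free within 08:00–16:00: 08:00–10:00, 10:20–12:00, 12:10–14:00.
Wyatt ∩ Vera: 09:10–09:30, 11:20–12:20, 14:10–15:10.
Wyatt ∩ Vera ∩ Alice: 11:20–12:00.
Wyatt ∩ Vera ∩ Alice ∩ Bob: 11:20–12:00.
Wyatt ∩ Vera ∩ Alice ∩ Bob ∩ Dilnoza: 11:20–12:00.
Single common window of 40 minutes.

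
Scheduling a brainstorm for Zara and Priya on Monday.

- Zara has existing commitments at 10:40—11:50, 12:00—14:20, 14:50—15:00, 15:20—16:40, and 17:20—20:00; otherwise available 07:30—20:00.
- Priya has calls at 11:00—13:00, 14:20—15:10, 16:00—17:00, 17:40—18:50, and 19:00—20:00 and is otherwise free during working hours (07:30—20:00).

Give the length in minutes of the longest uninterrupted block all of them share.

190 minutes

Zara free within 07:30–20:00: 07:30–10:40, 11:50–12:00, 14:20–14:50, 15:00–15:20, 16:40–17:20.
Priya free within 07:30–20:00: 07:30–11:00, 13:00–14:20, 15:10–16:00, 17:00–17:40, 18:50–19:00.
Zara ∩ Priya: 07:30–10:40, 15:10–15:20, 17:00–17:20.
Common window lengths: 190, 10, 20 min; longest is 190.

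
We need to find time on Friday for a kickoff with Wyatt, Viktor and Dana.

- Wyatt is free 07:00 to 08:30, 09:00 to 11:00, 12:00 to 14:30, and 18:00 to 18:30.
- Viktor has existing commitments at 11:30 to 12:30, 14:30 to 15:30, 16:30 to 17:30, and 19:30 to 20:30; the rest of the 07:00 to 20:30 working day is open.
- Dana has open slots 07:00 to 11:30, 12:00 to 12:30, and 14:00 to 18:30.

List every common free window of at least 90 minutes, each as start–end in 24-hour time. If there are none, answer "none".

Viktor free within 07:00–20:30: 07:00–11:30, 12:30–14:30, 15:30–16:30, 17:30–19:30.
Wyatt ∩ Viktor: 07:00–08:30, 09:00–11:00, 12:30–14:30, 18:00–18:30.
Wyatt ∩ Viktor ∩ Dana: 07:00–08:30, 09:00–11:00, 14:00–14:30, 18:00–18:30.
Windows ≥ 90 min: 07:00–08:30, 09:00–11:00.

07:00–08:30, 09:00–11:00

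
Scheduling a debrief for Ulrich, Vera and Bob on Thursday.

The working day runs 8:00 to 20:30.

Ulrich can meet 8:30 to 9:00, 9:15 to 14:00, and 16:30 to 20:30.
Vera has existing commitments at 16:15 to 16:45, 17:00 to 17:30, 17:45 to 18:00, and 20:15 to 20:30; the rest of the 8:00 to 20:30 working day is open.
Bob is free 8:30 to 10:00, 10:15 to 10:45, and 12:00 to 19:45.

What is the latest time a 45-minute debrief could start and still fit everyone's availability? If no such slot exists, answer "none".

19:00

Vera free within 08:00–20:30: 08:00–16:15, 16:45–17:00, 17:30–17:45, 18:00–20:15.
Ulrich ∩ Vera: 08:30–09:00, 09:15–14:00, 16:45–17:00, 17:30–17:45, 18:00–20:15.
Ulrich ∩ Vera ∩ Bob: 08:30–09:00, 09:15–10:00, 10:15–10:45, 12:00–14:00, 16:45–17:00, 17:30–17:45, 18:00–19:45.
Windows ≥ 45 min: 09:15–10:00, 12:00–14:00, 18:00–19:45.
Latest start in the last window 18:00–19:45 is 19:45 − 45 min = 19:00.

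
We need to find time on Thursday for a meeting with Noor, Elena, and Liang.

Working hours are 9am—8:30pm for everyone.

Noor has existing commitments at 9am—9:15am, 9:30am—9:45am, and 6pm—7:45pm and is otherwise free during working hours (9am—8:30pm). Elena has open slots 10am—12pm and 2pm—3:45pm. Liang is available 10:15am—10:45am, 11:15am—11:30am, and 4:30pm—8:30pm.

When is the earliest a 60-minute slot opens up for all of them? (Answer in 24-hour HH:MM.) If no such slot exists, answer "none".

Noor free within 09:00–20:30: 09:15–09:30, 09:45–18:00, 19:45–20:30.
Noor ∩ Elena: 10:00–12:00, 14:00–15:45.
Noor ∩ Elena ∩ Liang: 10:15–10:45, 11:15–11:30.
Windows ≥ 60 min: (none).

none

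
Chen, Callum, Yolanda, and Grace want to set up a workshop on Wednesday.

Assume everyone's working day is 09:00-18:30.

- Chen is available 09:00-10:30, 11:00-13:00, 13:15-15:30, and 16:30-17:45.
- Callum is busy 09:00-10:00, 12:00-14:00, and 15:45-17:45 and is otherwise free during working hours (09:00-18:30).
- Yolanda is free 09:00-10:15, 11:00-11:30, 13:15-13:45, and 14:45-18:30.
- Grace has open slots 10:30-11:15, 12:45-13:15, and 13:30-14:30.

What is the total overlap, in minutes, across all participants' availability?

Callum free within 09:00–18:30: 10:00–12:00, 14:00–15:45, 17:45–18:30.
Chen ∩ Callum: 10:00–10:30, 11:00–12:00, 14:00–15:30.
Chen ∩ Callum ∩ Yolanda: 10:00–10:15, 11:00–11:30, 14:45–15:30.
Chen ∩ Callum ∩ Yolanda ∩ Grace: 11:00–11:15.
Total common minutes: 15.

15 minutes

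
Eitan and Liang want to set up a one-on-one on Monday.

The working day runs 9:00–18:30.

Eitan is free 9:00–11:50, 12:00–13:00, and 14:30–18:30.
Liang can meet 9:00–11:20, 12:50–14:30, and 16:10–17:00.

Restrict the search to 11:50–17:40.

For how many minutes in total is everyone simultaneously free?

60 minutes

Eitan ∩ Liang: 09:00–11:20, 12:50–13:00, 16:10–17:00.
Restricted to 11:50–17:40: 12:50–13:00, 16:10–17:00.
Total common minutes: 10 + 50 = 60.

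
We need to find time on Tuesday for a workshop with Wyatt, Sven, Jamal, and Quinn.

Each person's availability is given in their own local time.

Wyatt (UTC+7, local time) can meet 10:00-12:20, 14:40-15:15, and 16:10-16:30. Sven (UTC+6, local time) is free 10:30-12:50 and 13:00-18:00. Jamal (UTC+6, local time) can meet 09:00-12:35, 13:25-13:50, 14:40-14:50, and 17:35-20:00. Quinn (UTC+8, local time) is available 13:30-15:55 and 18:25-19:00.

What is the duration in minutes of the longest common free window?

10 minutes

Wyatt → UTC: 03:00–05:20, 07:40–08:15, 09:10–09:30.
Sven → UTC: 04:30–06:50, 07:00–12:00.
Jamal → UTC: 03:00–06:35, 07:25–07:50, 08:40–08:50, 11:35–14:00.
Quinn → UTC: 05:30–07:55, 10:25–11:00.
Wyatt ∩ Sven: 04:30–05:20, 07:40–08:15, 09:10–09:30.
Wyatt ∩ Sven ∩ Jamal: 04:30–05:20, 07:40–07:50.
Wyatt ∩ Sven ∩ Jamal ∩ Quinn: 07:40–07:50.
Single common window of 10 minutes.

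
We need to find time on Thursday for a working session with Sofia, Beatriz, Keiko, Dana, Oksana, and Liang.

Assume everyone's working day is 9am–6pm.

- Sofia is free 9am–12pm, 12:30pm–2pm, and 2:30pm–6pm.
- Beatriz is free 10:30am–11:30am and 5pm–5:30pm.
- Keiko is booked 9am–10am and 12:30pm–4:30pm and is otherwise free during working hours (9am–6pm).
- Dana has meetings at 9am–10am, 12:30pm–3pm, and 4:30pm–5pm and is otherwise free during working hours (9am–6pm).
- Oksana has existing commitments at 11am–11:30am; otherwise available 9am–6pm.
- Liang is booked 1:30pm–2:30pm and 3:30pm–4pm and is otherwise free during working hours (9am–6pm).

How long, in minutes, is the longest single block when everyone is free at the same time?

30 minutes

Keiko free within 09:00–18:00: 10:00–12:30, 16:30–18:00.
Dana free within 09:00–18:00: 10:00–12:30, 15:00–16:30, 17:00–18:00.
Oksana free within 09:00–18:00: 09:00–11:00, 11:30–18:00.
Liang free within 09:00–18:00: 09:00–13:30, 14:30–15:30, 16:00–18:00.
Sofia ∩ Beatriz: 10:30–11:30, 17:00–17:30.
Sofia ∩ Beatriz ∩ Keiko: 10:30–11:30, 17:00–17:30.
Sofia ∩ Beatriz ∩ Keiko ∩ Dana: 10:30–11:30, 17:00–17:30.
Sofia ∩ Beatriz ∩ Keiko ∩ Dana ∩ Oksana: 10:30–11:00, 17:00–17:30.
Sofia ∩ Beatriz ∩ Keiko ∩ Dana ∩ Oksana ∩ Liang: 10:30–11:00, 17:00–17:30.
Common window lengths: 30, 30 min; longest is 30.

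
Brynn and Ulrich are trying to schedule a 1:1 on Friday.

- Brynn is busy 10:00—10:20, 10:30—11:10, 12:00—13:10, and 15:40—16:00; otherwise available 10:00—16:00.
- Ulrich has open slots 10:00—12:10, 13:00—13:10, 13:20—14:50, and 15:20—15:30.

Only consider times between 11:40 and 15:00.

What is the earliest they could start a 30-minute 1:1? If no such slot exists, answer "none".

Brynn free within 10:00–16:00: 10:20–10:30, 11:10–12:00, 13:10–15:40.
Brynn ∩ Ulrich: 10:20–10:30, 11:10–12:00, 13:20–14:50, 15:20–15:30.
Restricted to 11:40–15:00: 11:40–12:00, 13:20–14:50.
Windows ≥ 30 min: 13:20–14:50.
Earliest such window starts at 13:20.

13:20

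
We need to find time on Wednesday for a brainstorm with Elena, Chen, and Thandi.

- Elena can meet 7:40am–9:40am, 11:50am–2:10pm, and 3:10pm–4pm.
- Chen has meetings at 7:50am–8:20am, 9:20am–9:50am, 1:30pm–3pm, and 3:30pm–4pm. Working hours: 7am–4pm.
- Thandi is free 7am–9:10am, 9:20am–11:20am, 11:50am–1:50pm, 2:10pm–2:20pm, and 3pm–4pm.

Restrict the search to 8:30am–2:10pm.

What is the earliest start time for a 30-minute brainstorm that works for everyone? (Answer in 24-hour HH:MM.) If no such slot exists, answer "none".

08:30

Chen free within 07:00–16:00: 07:00–07:50, 08:20–09:20, 09:50–13:30, 15:00–15:30.
Elena ∩ Chen: 07:40–07:50, 08:20–09:20, 11:50–13:30, 15:10–15:30.
Elena ∩ Chen ∩ Thandi: 07:40–07:50, 08:20–09:10, 11:50–13:30, 15:10–15:30.
Restricted to 08:30–14:10: 08:30–09:10, 11:50–13:30.
Windows ≥ 30 min: 08:30–09:10, 11:50–13:30.
Earliest such window starts at 08:30.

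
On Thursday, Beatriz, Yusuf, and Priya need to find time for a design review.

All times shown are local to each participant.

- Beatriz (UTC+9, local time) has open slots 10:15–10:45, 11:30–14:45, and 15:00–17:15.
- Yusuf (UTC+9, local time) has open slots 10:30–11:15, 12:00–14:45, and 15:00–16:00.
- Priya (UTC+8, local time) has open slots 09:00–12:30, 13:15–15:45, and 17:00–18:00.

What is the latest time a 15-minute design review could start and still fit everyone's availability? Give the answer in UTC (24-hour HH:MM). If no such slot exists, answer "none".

06:45

Beatriz → UTC: 01:15–01:45, 02:30–05:45, 06:00–08:15.
Yusuf → UTC: 01:30–02:15, 03:00–05:45, 06:00–07:00.
Priya → UTC: 01:00–04:30, 05:15–07:45, 09:00–10:00.
Beatriz ∩ Yusuf: 01:30–01:45, 03:00–05:45, 06:00–07:00.
Beatriz ∩ Yusuf ∩ Priya: 01:30–01:45, 03:00–04:30, 05:15–05:45, 06:00–07:00.
Windows ≥ 15 min: 01:30–01:45, 03:00–04:30, 05:15–05:45, 06:00–07:00.
Latest start in the last window 06:00–07:00 is 07:00 − 15 min = 06:45.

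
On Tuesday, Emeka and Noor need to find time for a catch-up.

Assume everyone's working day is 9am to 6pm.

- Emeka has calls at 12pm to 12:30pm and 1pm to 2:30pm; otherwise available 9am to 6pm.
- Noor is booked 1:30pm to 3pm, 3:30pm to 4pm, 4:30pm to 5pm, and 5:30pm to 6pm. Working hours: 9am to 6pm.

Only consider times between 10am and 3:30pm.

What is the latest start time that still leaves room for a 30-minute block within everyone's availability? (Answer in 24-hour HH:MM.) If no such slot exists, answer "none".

15:00

Emeka free within 09:00–18:00: 09:00–12:00, 12:30–13:00, 14:30–18:00.
Noor free within 09:00–18:00: 09:00–13:30, 15:00–15:30, 16:00–16:30, 17:00–17:30.
Emeka ∩ Noor: 09:00–12:00, 12:30–13:00, 15:00–15:30, 16:00–16:30, 17:00–17:30.
Restricted to 10:00–15:30: 10:00–12:00, 12:30–13:00, 15:00–15:30.
Windows ≥ 30 min: 10:00–12:00, 12:30–13:00, 15:00–15:30.
Latest start in the last window 15:00–15:30 is 15:30 − 30 min = 15:00.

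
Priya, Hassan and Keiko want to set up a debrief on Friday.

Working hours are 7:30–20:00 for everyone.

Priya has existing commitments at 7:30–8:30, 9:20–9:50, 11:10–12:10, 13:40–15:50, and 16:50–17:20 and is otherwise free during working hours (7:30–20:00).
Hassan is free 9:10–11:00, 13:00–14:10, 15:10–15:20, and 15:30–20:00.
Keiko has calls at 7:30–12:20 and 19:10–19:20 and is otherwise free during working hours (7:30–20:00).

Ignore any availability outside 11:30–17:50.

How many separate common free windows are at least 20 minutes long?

Priya free within 07:30–20:00: 08:30–09:20, 09:50–11:10, 12:10–13:40, 15:50–16:50, 17:20–20:00.
Keiko free within 07:30–20:00: 12:20–19:10, 19:20–20:00.
Priya ∩ Hassan: 09:10–09:20, 09:50–11:00, 13:00–13:40, 15:50–16:50, 17:20–20:00.
Priya ∩ Hassan ∩ Keiko: 13:00–13:40, 15:50–16:50, 17:20–19:10, 19:20–20:00.
Restricted to 11:30–17:50: 13:00–13:40, 15:50–16:50, 17:20–17:50.
Windows ≥ 20 min: 13:00–13:40, 15:50–16:50, 17:20–17:50.
That's 3 windows.

3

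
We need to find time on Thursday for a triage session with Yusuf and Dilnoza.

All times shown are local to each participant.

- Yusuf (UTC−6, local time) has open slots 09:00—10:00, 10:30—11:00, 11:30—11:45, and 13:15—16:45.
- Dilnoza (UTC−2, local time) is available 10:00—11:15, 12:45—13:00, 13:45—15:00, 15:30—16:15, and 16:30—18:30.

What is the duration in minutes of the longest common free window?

Yusuf → UTC: 15:00–16:00, 16:30–17:00, 17:30–17:45, 19:15–22:45.
Dilnoza → UTC: 12:00–13:15, 14:45–15:00, 15:45–17:00, 17:30–18:15, 18:30–20:30.
Yusuf ∩ Dilnoza: 15:45–16:00, 16:30–17:00, 17:30–17:45, 19:15–20:30.
Common window lengths: 15, 30, 15, 75 min; longest is 75.

75 minutes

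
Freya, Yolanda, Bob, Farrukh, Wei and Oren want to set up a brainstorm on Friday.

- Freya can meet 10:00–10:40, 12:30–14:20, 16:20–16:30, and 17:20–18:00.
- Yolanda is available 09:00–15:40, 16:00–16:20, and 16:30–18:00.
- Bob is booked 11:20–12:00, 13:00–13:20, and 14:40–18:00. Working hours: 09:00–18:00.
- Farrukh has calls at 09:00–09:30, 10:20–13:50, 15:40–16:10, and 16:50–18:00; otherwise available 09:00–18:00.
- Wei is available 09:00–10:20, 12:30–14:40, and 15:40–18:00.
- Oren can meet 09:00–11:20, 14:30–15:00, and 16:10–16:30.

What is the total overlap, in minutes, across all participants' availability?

20 minutes

Bob free within 09:00–18:00: 09:00–11:20, 12:00–13:00, 13:20–14:40.
Farrukh free within 09:00–18:00: 09:30–10:20, 13:50–15:40, 16:10–16:50.
Freya ∩ Yolanda: 10:00–10:40, 12:30–14:20, 17:20–18:00.
Freya ∩ Yolanda ∩ Bob: 10:00–10:40, 12:30–13:00, 13:20–14:20.
Freya ∩ Yolanda ∩ Bob ∩ Farrukh: 10:00–10:20, 13:50–14:20.
Freya ∩ Yolanda ∩ Bob ∩ Farrukh ∩ Wei: 10:00–10:20, 13:50–14:20.
Freya ∩ Yolanda ∩ Bob ∩ Farrukh ∩ Wei ∩ Oren: 10:00–10:20.
Total common minutes: 20.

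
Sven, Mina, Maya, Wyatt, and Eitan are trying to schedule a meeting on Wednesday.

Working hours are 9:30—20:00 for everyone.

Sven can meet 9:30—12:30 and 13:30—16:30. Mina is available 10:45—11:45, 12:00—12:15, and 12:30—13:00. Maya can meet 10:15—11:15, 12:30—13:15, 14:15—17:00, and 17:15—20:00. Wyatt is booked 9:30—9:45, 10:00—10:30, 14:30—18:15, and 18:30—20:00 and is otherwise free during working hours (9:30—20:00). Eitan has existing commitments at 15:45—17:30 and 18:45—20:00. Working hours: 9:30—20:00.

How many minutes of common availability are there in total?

Wyatt free within 09:30–20:00: 09:45–10:00, 10:30–14:30, 18:15–18:30.
Eitan free within 09:30–20:00: 09:30–15:45, 17:30–18:45.
Sven ∩ Mina: 10:45–11:45, 12:00–12:15.
Sven ∩ Mina ∩ Maya: 10:45–11:15.
Sven ∩ Mina ∩ Maya ∩ Wyatt: 10:45–11:15.
Sven ∩ Mina ∩ Maya ∩ Wyatt ∩ Eitan: 10:45–11:15.
Total common minutes: 30.

30 minutes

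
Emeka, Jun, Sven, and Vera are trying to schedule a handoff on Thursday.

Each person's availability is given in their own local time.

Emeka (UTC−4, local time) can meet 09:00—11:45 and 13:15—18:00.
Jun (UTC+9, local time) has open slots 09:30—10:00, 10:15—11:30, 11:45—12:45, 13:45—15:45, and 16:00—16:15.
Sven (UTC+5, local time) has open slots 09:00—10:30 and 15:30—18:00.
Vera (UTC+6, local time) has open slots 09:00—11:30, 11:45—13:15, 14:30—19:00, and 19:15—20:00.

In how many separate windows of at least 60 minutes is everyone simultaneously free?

Emeka → UTC: 13:00–15:45, 17:15–22:00.
Jun → UTC: 00:30–01:00, 01:15–02:30, 02:45–03:45, 04:45–06:45, 07:00–07:15.
Sven → UTC: 04:00–05:30, 10:30–13:00.
Vera → UTC: 03:00–05:30, 05:45–07:15, 08:30–13:00, 13:15–14:00.
Emeka ∩ Jun: (none).
Emeka ∩ Jun ∩ Sven: (none).
Emeka ∩ Jun ∩ Sven ∩ Vera: (none).
Windows ≥ 60 min: (none).
That's 0 windows.

0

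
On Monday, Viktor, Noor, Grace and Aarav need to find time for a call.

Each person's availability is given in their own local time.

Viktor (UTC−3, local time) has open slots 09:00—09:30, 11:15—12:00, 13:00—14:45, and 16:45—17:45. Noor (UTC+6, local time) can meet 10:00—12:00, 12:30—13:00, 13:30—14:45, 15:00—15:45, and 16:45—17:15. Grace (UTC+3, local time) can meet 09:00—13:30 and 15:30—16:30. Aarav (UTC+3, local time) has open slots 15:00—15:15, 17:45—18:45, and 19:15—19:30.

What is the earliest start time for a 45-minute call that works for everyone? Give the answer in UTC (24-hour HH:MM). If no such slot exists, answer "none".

Viktor → UTC: 12:00–12:30, 14:15–15:00, 16:00–17:45, 19:45–20:45.
Noor → UTC: 04:00–06:00, 06:30–07:00, 07:30–08:45, 09:00–09:45, 10:45–11:15.
Grace → UTC: 06:00–10:30, 12:30–13:30.
Aarav → UTC: 12:00–12:15, 14:45–15:45, 16:15–16:30.
Viktor ∩ Noor: (none).
Viktor ∩ Noor ∩ Grace: (none).
Viktor ∩ Noor ∩ Grace ∩ Aarav: (none).
Windows ≥ 45 min: (none).

none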